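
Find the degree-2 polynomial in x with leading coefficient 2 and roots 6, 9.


p(x) = 2(x - 6)(x - 9)
Expand: 2x^2 - 30x + 108


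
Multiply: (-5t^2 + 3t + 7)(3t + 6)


Distribute each term of the first polynomial:
  (-5t^2)(3t + 6) = -15t^3 - 30t^2
  (3t)(3t + 6) = 9t^2 + 18t
  (7)(3t + 6) = 21t + 42
Sum: -15t^3 - 21t^2 + 39t + 42


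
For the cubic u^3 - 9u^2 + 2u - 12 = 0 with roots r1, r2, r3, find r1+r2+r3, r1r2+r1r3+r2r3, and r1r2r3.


Monic cubic u^3+bu^2+cu+d=0: sum=-b, pairwise sum=c, product=-d.
b=-9, c=2, d=-12
r1+r2+r3 = 9
r1r2+r1r3+r2r3 = 2
r1r2r3 = 12


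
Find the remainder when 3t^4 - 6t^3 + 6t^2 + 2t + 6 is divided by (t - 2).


By the Remainder Theorem, the remainder equals p(2):
  3*(2)^4 = 48
  -6*(2)^3 = -48
  6*(2)^2 = 24
  2*(2)^1 = 4
  constant: 6
Sum: 48 - 48 + 24 + 4 + 6 = 34


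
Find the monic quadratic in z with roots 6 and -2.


p(z) = (z - 6)(z + 2)
Expand: z^2 - 4z - 12


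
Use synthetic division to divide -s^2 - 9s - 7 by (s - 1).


Synthetic division with c = 1. Coefficients: -1, -9, -7
Bring down -1.
  -1 * 1 = -1; -1 - 9 = -10
  -10 * 1 = -10; -10 - 7 = -17
Quotient: -s - 10, Remainder: -17


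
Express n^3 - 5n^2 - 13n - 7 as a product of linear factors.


Try integer roots (divisors of -7). n=-1: p(-1)=0.
Divide out (n + 1): quotient is n^2 - 6n - 7.
Factor the quadratic: (n + 1)(n - 7)
Result: (n + 1)(n + 1)(n - 7)


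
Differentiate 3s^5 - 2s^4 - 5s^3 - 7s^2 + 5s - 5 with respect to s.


Apply the power rule term by term:
  d/ds(3s^5) = 15s^4
  d/ds(-2s^4) = -8s^3
  d/ds(-5s^3) = -15s^2
  d/ds(-7s^2) = -14s
  d/ds(5s) = 5
  d/ds(-5) = 0
p'(s) = 15s^4 - 8s^3 - 15s^2 - 14s + 5


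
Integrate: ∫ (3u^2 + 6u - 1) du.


Reverse power rule on each term:
  ∫ 3u^2 du = u^3
  ∫ 6u du = 3u^2
  ∫ -1 du = -u
F(u) = u^3 + 3u^2 - u + C


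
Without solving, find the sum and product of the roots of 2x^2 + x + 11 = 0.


For ax^2+bx+c=0: sum = -b/a, product = c/a.
a=2, b=1, c=11
Sum = -(1)/2 = -1/2
Product = (11)/2 = 11/2


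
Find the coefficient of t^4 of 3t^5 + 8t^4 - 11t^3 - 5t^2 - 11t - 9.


Read off the coefficient of t^4: 8


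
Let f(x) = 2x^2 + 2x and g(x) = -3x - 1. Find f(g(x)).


Substitute g(x) into f:
f(g(x)) = 2*(-3x - 1)^2 + 2*(-3x - 1)
(-3x - 1)^2 = 9x^2 + 6x + 1
Expand and combine: 18x^2 + 6x


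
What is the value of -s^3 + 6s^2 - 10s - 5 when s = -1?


Using direct substitution:
  -1 * (-1)^3 = 1
  6 * (-1)^2 = 6
  -10 * (-1)^1 = 10
  constant: -5
Sum = 1 + 6 + 10 - 5 = 12


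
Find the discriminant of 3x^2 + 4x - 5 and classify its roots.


D = b^2 - 4ac = (4)^2 - 4(3)(-5) = 16 + 60 = 76
Since D > 0: two distinct irrational roots


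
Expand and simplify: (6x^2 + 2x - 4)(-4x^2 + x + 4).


Distribute each term of the first polynomial:
  (6x^2)(-4x^2 + x + 4) = -24x^4 + 6x^3 + 24x^2
  (2x)(-4x^2 + x + 4) = -8x^3 + 2x^2 + 8x
  (-4)(-4x^2 + x + 4) = 16x^2 - 4x - 16
Sum: -24x^4 - 2x^3 + 42x^2 + 4x - 16


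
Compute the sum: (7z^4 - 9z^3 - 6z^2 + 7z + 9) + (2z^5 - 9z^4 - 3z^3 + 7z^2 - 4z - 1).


Align terms by degree and add:
  7z^4 - 9z^3 - 6z^2 + 7z + 9
+ 2z^5 - 9z^4 - 3z^3 + 7z^2 - 4z - 1
= 2z^5 - 2z^4 - 12z^3 + z^2 + 3z + 8


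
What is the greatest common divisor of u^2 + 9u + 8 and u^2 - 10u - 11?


Factor each:
  u^2 + 9u + 8 = (u + 1)(u + 8)
  u^2 - 10u - 11 = (u + 1)(u - 11)
Common monic factor: u + 1


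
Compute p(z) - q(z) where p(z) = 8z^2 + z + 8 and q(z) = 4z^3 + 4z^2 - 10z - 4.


Distribute the minus sign:
  (8z^2 + z + 8)
- (4z^3 + 4z^2 - 10z - 4)
Negate second polynomial: -4z^3 - 4z^2 + 10z + 4
Add: -4z^3 + 4z^2 + 11z + 12


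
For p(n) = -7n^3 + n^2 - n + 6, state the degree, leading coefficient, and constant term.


Highest power of n is 3, with coefficient -7. Constant term is 6.
Degree = 3, leading coefficient = -7, constant term = 6


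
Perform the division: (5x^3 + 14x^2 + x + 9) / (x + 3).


(5x^3 + 14x^2 + x + 9) / (x + 3)
Step 1: 5x^2 * (x + 3) = 5x^3 + 15x^2; subtract.
Step 2: -x * (x + 3) = -x^2 - 3x; subtract.
Step 3: 4 * (x + 3) = 4x + 12; subtract.
Quotient: 5x^2 - x + 4, Remainder: -3


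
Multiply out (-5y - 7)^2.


Expand (-5y - 7)^2 by repeated multiplication:
= 25y^2 + 70y + 49


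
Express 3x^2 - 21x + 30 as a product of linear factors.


Roots satisfy r1 + r2 = -b/a = 7 and r1*r2 = c/a = 10.
So r1 = 2, r2 = 5.
3x^2 - 21x + 30 = 3(x - r1)(x - r2) = 3(x - 2)(x - 5)


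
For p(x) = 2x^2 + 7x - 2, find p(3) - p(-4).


p(3) = 37
p(-4) = 2
p(3) - p(-4) = 37 - 2 = 35


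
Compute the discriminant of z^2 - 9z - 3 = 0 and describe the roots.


D = b^2 - 4ac = (-9)^2 - 4(1)(-3) = 81 + 12 = 93
Since D > 0: two distinct irrational roots


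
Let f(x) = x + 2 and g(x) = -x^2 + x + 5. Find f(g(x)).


Substitute g(x) into f:
f(g(x)) = 1*(-x^2 + x + 5) + 2
Expand and combine: -x^2 + x + 7


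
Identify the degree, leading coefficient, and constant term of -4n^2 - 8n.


Highest power of n is 2, with coefficient -4. Constant term is 0.
Degree = 2, leading coefficient = -4, constant term = 0


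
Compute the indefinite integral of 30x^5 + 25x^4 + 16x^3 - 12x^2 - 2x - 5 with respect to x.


Reverse power rule on each term:
  ∫ 30x^5 dx = 5x^6
  ∫ 25x^4 dx = 5x^5
  ∫ 16x^3 dx = 4x^4
  ∫ -12x^2 dx = -4x^3
  ∫ -2x dx = -x^2
  ∫ -5 dx = -5x
F(x) = 5x^6 + 5x^5 + 4x^4 - 4x^3 - x^2 - 5x + C


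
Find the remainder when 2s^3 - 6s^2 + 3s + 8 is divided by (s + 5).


By the Remainder Theorem, the remainder equals p(-5):
  2*(-5)^3 = -250
  -6*(-5)^2 = -150
  3*(-5)^1 = -15
  constant: 8
Sum: -250 - 150 - 15 + 8 = -407


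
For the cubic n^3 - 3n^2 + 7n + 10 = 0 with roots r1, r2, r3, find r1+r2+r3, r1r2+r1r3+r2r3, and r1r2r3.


Monic cubic n^3+bn^2+cn+d=0: sum=-b, pairwise sum=c, product=-d.
b=-3, c=7, d=10
r1+r2+r3 = 3
r1r2+r1r3+r2r3 = 7
r1r2r3 = -10


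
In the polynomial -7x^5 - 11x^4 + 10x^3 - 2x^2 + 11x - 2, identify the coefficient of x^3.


Read off the coefficient of x^3: 10


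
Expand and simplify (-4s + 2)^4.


Expand (-4s + 2)^4 by repeated multiplication:
  (-4s + 2)^2 = 16s^2 - 16s + 4
  (-4s + 2)^3 = -64s^3 + 96s^2 - 48s + 8
= 256s^4 - 512s^3 + 384s^2 - 128s + 16


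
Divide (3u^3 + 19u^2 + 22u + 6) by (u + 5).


(3u^3 + 19u^2 + 22u + 6) / (u + 5)
Step 1: 3u^2 * (u + 5) = 3u^3 + 15u^2; subtract.
Step 2: 4u * (u + 5) = 4u^2 + 20u; subtract.
Step 3: 2 * (u + 5) = 2u + 10; subtract.
Quotient: 3u^2 + 4u + 2, Remainder: -4


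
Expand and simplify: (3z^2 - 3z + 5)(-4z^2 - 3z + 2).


Distribute each term of the first polynomial:
  (3z^2)(-4z^2 - 3z + 2) = -12z^4 - 9z^3 + 6z^2
  (-3z)(-4z^2 - 3z + 2) = 12z^3 + 9z^2 - 6z
  (5)(-4z^2 - 3z + 2) = -20z^2 - 15z + 10
Sum: -12z^4 + 3z^3 - 5z^2 - 21z + 10


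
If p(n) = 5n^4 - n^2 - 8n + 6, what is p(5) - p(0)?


p(5) = 3066
p(0) = 6
p(5) - p(0) = 3066 - 6 = 3060


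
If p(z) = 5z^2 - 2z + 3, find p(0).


Using direct substitution:
  5 * (0)^2 = 0
  -2 * (0)^1 = 0
  constant: 3
Sum = 0 + 0 + 3 = 3


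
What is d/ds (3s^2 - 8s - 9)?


Apply the power rule term by term:
  d/ds(3s^2) = 6s
  d/ds(-8s) = -8
  d/ds(-9) = 0
p'(s) = 6s - 8


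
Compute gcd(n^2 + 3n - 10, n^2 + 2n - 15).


Factor each:
  n^2 + 3n - 10 = (n + 5)(n - 2)
  n^2 + 2n - 15 = (n + 5)(n - 3)
Common monic factor: n + 5


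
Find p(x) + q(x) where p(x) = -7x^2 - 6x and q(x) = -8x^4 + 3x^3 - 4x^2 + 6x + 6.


Align terms by degree and add:
  -7x^2 - 6x
  -8x^4 + 3x^3 - 4x^2 + 6x + 6
= -8x^4 + 3x^3 - 11x^2 + 6


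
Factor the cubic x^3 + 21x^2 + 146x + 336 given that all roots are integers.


Try integer roots (divisors of 336). x=-6: p(-6)=0.
Divide out (x + 6): quotient is x^2 + 15x + 56.
Factor the quadratic: (x + 8)(x + 7)
Result: (x + 6)(x + 8)(x + 7)


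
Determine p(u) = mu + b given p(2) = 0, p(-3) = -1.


p(u) = mu + b. Using p(2)=0, p(-3)=-1:
m = (0 + 1)/(2 + 3) = 1/5 = 1/5
b = 0 - m*(2) = 0 - 2/5 = -2/5
p(u) = (1/5)u - (2/5)


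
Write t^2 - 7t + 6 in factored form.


Roots satisfy r1 + r2 = -b/a = 7 and r1*r2 = c/a = 6.
So r1 = 1, r2 = 6.
t^2 - 7t + 6 = (t - r1)(t - r2) = (t - 1)(t - 6)


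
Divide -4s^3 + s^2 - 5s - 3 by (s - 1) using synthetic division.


Synthetic division with c = 1. Coefficients: -4, 1, -5, -3
Bring down -4.
  -4 * 1 = -4; -4 + 1 = -3
  -3 * 1 = -3; -3 - 5 = -8
  -8 * 1 = -8; -8 - 3 = -11
Quotient: -4s^2 - 3s - 8, Remainder: -11


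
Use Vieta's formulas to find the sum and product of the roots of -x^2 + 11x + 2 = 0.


For ax^2+bx+c=0: sum = -b/a, product = c/a.
a=-1, b=11, c=2
Sum = -(11)/-1 = 11
Product = (2)/-1 = -2


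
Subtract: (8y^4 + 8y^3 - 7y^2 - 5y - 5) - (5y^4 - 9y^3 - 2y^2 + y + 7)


Distribute the minus sign:
  (8y^4 + 8y^3 - 7y^2 - 5y - 5)
- (5y^4 - 9y^3 - 2y^2 + y + 7)
Negate second polynomial: -5y^4 + 9y^3 + 2y^2 - y - 7
Add: 3y^4 + 17y^3 - 5y^2 - 6y - 12


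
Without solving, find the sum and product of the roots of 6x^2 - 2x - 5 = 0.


For ax^2+bx+c=0: sum = -b/a, product = c/a.
a=6, b=-2, c=-5
Sum = -(-2)/6 = 1/3
Product = (-5)/6 = -5/6


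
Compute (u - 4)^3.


Expand (u - 4)^3 by repeated multiplication:
  (u - 4)^2 = u^2 - 8u + 16
= u^3 - 12u^2 + 48u - 64


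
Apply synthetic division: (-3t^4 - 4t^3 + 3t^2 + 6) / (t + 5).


Synthetic division with c = -5. Coefficients: -3, -4, 3, 0, 6
Bring down -3.
  -3 * -5 = 15; 15 - 4 = 11
  11 * -5 = -55; -55 + 3 = -52
  -52 * -5 = 260; 260 + 0 = 260
  260 * -5 = -1300; -1300 + 6 = -1294
Quotient: -3t^3 + 11t^2 - 52t + 260, Remainder: -1294


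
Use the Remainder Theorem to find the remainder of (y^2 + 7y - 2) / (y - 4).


By the Remainder Theorem, the remainder equals p(4):
  1*(4)^2 = 16
  7*(4)^1 = 28
  constant: -2
Sum: 16 + 28 - 2 = 42


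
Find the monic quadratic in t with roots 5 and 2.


p(t) = (t - 5)(t - 2)
Expand: t^2 - 7t + 10


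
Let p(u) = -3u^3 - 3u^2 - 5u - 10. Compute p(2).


Using direct substitution:
  -3 * (2)^3 = -24
  -3 * (2)^2 = -12
  -5 * (2)^1 = -10
  constant: -10
Sum = -24 - 12 - 10 - 10 = -56


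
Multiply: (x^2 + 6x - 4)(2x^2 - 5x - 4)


Distribute each term of the first polynomial:
  (x^2)(2x^2 - 5x - 4) = 2x^4 - 5x^3 - 4x^2
  (6x)(2x^2 - 5x - 4) = 12x^3 - 30x^2 - 24x
  (-4)(2x^2 - 5x - 4) = -8x^2 + 20x + 16
Sum: 2x^4 + 7x^3 - 42x^2 - 4x + 16


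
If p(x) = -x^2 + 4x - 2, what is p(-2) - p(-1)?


p(-2) = -14
p(-1) = -7
p(-2) - p(-1) = -14 + 7 = -7


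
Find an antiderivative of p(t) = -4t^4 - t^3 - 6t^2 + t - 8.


Reverse power rule on each term:
  ∫ -4t^4 dt = -(4/5)t^5
  ∫ -t^3 dt = -(1/4)t^4
  ∫ -6t^2 dt = -2t^3
  ∫ t dt = (1/2)t^2
  ∫ -8 dt = -8t
F(t) = -(4/5)t^5 - (1/4)t^4 - 2t^3 + (1/2)t^2 - 8t + C


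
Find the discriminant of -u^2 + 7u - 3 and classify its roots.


D = b^2 - 4ac = (7)^2 - 4(-1)(-3) = 49 - 12 = 37
Since D > 0: two distinct irrational roots


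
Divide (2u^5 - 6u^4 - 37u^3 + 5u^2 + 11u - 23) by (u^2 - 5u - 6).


(2u^5 - 6u^4 - 37u^3 + 5u^2 + 11u - 23) / (u^2 - 5u - 6)
Step 1: 2u^3 * (u^2 - 5u - 6) = 2u^5 - 10u^4 - 12u^3; subtract.
Step 2: 4u^2 * (u^2 - 5u - 6) = 4u^4 - 20u^3 - 24u^2; subtract.
Step 3: -5u * (u^2 - 5u - 6) = -5u^3 + 25u^2 + 30u; subtract.
Step 4: 4 * (u^2 - 5u - 6) = 4u^2 - 20u - 24; subtract.
Quotient: 2u^3 + 4u^2 - 5u + 4, Remainder: u + 1


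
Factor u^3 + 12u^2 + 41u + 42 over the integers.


Try integer roots (divisors of 42). u=-3: p(-3)=0.
Divide out (u + 3): quotient is u^2 + 9u + 14.
Factor the quadratic: (u + 2)(u + 7)
Result: (u + 3)(u + 2)(u + 7)


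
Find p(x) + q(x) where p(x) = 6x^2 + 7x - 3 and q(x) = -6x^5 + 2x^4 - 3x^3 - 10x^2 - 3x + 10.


Align terms by degree and add:
  6x^2 + 7x - 3
  -6x^5 + 2x^4 - 3x^3 - 10x^2 - 3x + 10
= -6x^5 + 2x^4 - 3x^3 - 4x^2 + 4x + 7


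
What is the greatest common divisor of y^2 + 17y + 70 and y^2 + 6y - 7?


Factor each:
  y^2 + 17y + 70 = (y + 7)(y + 10)
  y^2 + 6y - 7 = (y + 7)(y - 1)
Common monic factor: y + 7


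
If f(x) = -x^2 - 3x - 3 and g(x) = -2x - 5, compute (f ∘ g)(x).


Substitute g(x) into f:
f(g(x)) = -1*(-2x - 5)^2 + (-3)*(-2x - 5) + (-3)
(-2x - 5)^2 = 4x^2 + 20x + 25
Expand and combine: -4x^2 - 14x - 13


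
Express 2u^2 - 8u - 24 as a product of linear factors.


Roots satisfy r1 + r2 = -b/a = 4 and r1*r2 = c/a = -12.
So r1 = 6, r2 = -2.
2u^2 - 8u - 24 = 2(u - r1)(u - r2) = 2(u - 6)(u + 2)


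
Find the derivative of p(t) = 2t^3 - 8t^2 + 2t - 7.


Apply the power rule term by term:
  d/dt(2t^3) = 6t^2
  d/dt(-8t^2) = -16t
  d/dt(2t) = 2
  d/dt(-7) = 0
p'(t) = 6t^2 - 16t + 2


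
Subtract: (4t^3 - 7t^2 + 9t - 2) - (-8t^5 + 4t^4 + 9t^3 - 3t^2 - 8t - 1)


Distribute the minus sign:
  (4t^3 - 7t^2 + 9t - 2)
- (-8t^5 + 4t^4 + 9t^3 - 3t^2 - 8t - 1)
Negate second polynomial: 8t^5 - 4t^4 - 9t^3 + 3t^2 + 8t + 1
Add: 8t^5 - 4t^4 - 5t^3 - 4t^2 + 17t - 1


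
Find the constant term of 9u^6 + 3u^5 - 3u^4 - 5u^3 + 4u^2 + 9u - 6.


Read off the constant term: -6


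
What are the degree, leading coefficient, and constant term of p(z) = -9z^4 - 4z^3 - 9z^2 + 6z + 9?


Highest power of z is 4, with coefficient -9. Constant term is 9.
Degree = 4, leading coefficient = -9, constant term = 9


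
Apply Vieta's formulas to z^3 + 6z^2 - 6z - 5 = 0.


Monic cubic z^3+bz^2+cz+d=0: sum=-b, pairwise sum=c, product=-d.
b=6, c=-6, d=-5
r1+r2+r3 = -6
r1r2+r1r3+r2r3 = -6
r1r2r3 = 5


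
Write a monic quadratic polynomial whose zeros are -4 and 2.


p(s) = (s + 4)(s - 2)
Expand: s^2 + 2s - 8


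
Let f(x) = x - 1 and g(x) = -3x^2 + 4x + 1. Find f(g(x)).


Substitute g(x) into f:
f(g(x)) = 1*(-3x^2 + 4x + 1) + (-1)
Expand and combine: -3x^2 + 4x


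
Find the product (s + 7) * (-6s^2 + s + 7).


Distribute each term of the first polynomial:
  (s)(-6s^2 + s + 7) = -6s^3 + s^2 + 7s
  (7)(-6s^2 + s + 7) = -42s^2 + 7s + 49
Sum: -6s^3 - 41s^2 + 14s + 49


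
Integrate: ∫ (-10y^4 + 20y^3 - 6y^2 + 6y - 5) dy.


Reverse power rule on each term:
  ∫ -10y^4 dy = -2y^5
  ∫ 20y^3 dy = 5y^4
  ∫ -6y^2 dy = -2y^3
  ∫ 6y dy = 3y^2
  ∫ -5 dy = -5y
F(y) = -2y^5 + 5y^4 - 2y^3 + 3y^2 - 5y + C


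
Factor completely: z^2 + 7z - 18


Roots satisfy r1 + r2 = -b/a = -7 and r1*r2 = c/a = -18.
So r1 = -9, r2 = 2.
z^2 + 7z - 18 = (z - r1)(z - r2) = (z + 9)(z - 2)


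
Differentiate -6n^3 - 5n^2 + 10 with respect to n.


Apply the power rule term by term:
  d/dn(-6n^3) = -18n^2
  d/dn(-5n^2) = -10n
  d/dn(10) = 0
p'(n) = -18n^2 - 10n


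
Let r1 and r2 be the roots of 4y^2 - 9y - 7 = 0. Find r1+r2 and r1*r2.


For ay^2+by+c=0: sum = -b/a, product = c/a.
a=4, b=-9, c=-7
Sum = -(-9)/4 = 9/4
Product = (-7)/4 = -7/4


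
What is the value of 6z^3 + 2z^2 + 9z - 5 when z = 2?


Using direct substitution:
  6 * (2)^3 = 48
  2 * (2)^2 = 8
  9 * (2)^1 = 18
  constant: -5
Sum = 48 + 8 + 18 - 5 = 69


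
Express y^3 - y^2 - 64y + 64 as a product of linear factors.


Try integer roots (divisors of 64). y=1: p(1)=0.
Divide out (y - 1): quotient is y^2 - 64.
Factor the quadratic: (y - 8)(y + 8)
Result: (y - 1)(y - 8)(y + 8)


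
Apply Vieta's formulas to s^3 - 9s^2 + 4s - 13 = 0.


Monic cubic s^3+bs^2+cs+d=0: sum=-b, pairwise sum=c, product=-d.
b=-9, c=4, d=-13
r1+r2+r3 = 9
r1r2+r1r3+r2r3 = 4
r1r2r3 = 13


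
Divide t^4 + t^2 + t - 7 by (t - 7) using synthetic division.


Synthetic division with c = 7. Coefficients: 1, 0, 1, 1, -7
Bring down 1.
  1 * 7 = 7; 7 + 0 = 7
  7 * 7 = 49; 49 + 1 = 50
  50 * 7 = 350; 350 + 1 = 351
  351 * 7 = 2457; 2457 - 7 = 2450
Quotient: t^3 + 7t^2 + 50t + 351, Remainder: 2450


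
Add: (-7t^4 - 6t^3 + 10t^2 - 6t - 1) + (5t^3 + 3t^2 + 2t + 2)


Align terms by degree and add:
  -7t^4 - 6t^3 + 10t^2 - 6t - 1
+ 5t^3 + 3t^2 + 2t + 2
= -7t^4 - t^3 + 13t^2 - 4t + 1


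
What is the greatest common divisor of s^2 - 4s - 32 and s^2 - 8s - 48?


Factor each:
  s^2 - 4s - 32 = (s + 4)(s - 8)
  s^2 - 8s - 48 = (s + 4)(s - 12)
Common monic factor: s + 4


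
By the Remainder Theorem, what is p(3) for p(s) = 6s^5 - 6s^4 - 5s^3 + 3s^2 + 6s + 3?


By the Remainder Theorem, the remainder equals p(3):
  6*(3)^5 = 1458
  -6*(3)^4 = -486
  -5*(3)^3 = -135
  3*(3)^2 = 27
  6*(3)^1 = 18
  constant: 3
Sum: 1458 - 486 - 135 + 27 + 18 + 3 = 885


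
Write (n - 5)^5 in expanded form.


Expand (n - 5)^5 by repeated multiplication:
  (n - 5)^2 = n^2 - 10n + 25
  (n - 5)^3 = n^3 - 15n^2 + 75n - 125
  (n - 5)^4 = n^4 - 20n^3 + 150n^2 - 500n + 625
= n^5 - 25n^4 + 250n^3 - 1250n^2 + 3125n - 3125


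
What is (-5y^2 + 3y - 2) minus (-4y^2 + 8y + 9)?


Distribute the minus sign:
  (-5y^2 + 3y - 2)
- (-4y^2 + 8y + 9)
Negate second polynomial: 4y^2 - 8y - 9
Add: -y^2 - 5y - 11


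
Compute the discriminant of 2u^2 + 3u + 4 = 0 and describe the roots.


D = b^2 - 4ac = (3)^2 - 4(2)(4) = 9 - 32 = -23
Since D < 0: two complex conjugate roots (no real roots)


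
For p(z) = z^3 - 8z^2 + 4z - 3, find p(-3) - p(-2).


p(-3) = -114
p(-2) = -51
p(-3) - p(-2) = -114 + 51 = -63


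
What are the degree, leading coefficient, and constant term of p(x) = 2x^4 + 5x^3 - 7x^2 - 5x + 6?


Highest power of x is 4, with coefficient 2. Constant term is 6.
Degree = 4, leading coefficient = 2, constant term = 6


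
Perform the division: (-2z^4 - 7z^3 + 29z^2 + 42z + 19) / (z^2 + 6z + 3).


(-2z^4 - 7z^3 + 29z^2 + 42z + 19) / (z^2 + 6z + 3)
Step 1: -2z^2 * (z^2 + 6z + 3) = -2z^4 - 12z^3 - 6z^2; subtract.
Step 2: 5z * (z^2 + 6z + 3) = 5z^3 + 30z^2 + 15z; subtract.
Step 3: 5 * (z^2 + 6z + 3) = 5z^2 + 30z + 15; subtract.
Quotient: -2z^2 + 5z + 5, Remainder: -3z + 4


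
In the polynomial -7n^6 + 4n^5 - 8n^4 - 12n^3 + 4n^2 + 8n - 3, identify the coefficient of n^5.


Read off the coefficient of n^5: 4


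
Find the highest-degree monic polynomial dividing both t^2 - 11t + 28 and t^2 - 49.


Factor each:
  t^2 - 11t + 28 = (t - 7)(t - 4)
  t^2 - 49 = (t - 7)(t + 7)
Common monic factor: t - 7


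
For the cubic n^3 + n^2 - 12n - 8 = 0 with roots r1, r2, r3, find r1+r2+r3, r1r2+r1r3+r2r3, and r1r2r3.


Monic cubic n^3+bn^2+cn+d=0: sum=-b, pairwise sum=c, product=-d.
b=1, c=-12, d=-8
r1+r2+r3 = -1
r1r2+r1r3+r2r3 = -12
r1r2r3 = 8


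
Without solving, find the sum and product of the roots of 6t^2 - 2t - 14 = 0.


For at^2+bt+c=0: sum = -b/a, product = c/a.
a=6, b=-2, c=-14
Sum = -(-2)/6 = 1/3
Product = (-14)/6 = -7/3


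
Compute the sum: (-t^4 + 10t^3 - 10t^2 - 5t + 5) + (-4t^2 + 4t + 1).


Align terms by degree and add:
  -t^4 + 10t^3 - 10t^2 - 5t + 5
  -4t^2 + 4t + 1
= -t^4 + 10t^3 - 14t^2 - t + 6


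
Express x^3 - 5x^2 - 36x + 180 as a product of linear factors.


Try integer roots (divisors of 180). x=5: p(5)=0.
Divide out (x - 5): quotient is x^2 - 36.
Factor the quadratic: (x - 6)(x + 6)
Result: (x - 5)(x - 6)(x + 6)


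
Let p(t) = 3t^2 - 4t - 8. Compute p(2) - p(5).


p(2) = -4
p(5) = 47
p(2) - p(5) = -4 - 47 = -51


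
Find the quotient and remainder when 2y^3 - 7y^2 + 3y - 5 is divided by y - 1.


(2y^3 - 7y^2 + 3y - 5) / (y - 1)
Step 1: 2y^2 * (y - 1) = 2y^3 - 2y^2; subtract.
Step 2: -5y * (y - 1) = -5y^2 + 5y; subtract.
Step 3: -2 * (y - 1) = -2y + 2; subtract.
Quotient: 2y^2 - 5y - 2, Remainder: -7


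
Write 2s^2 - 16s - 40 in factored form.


Roots satisfy r1 + r2 = -b/a = 8 and r1*r2 = c/a = -20.
So r1 = 10, r2 = -2.
2s^2 - 16s - 40 = 2(s - r1)(s - r2) = 2(s - 10)(s + 2)


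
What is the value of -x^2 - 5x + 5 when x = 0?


Using direct substitution:
  -1 * (0)^2 = 0
  -5 * (0)^1 = 0
  constant: 5
Sum = 0 + 0 + 5 = 5


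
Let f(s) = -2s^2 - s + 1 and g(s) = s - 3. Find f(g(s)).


Substitute g(s) into f:
f(g(s)) = -2*(s - 3)^2 + (-1)*(s - 3) + 1
(s - 3)^2 = s^2 - 6s + 9
Expand and combine: -2s^2 + 11s - 14


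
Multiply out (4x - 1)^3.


Expand (4x - 1)^3 by repeated multiplication:
  (4x - 1)^2 = 16x^2 - 8x + 1
= 64x^3 - 48x^2 + 12x - 1


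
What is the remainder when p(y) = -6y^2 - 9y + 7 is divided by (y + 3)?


By the Remainder Theorem, the remainder equals p(-3):
  -6*(-3)^2 = -54
  -9*(-3)^1 = 27
  constant: 7
Sum: -54 + 27 + 7 = -20


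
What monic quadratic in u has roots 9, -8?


p(u) = (u - 9)(u + 8)
Expand: u^2 - u - 72


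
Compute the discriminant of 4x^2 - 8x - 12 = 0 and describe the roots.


D = b^2 - 4ac = (-8)^2 - 4(4)(-12) = 64 + 192 = 256
Since D > 0: two distinct rational roots


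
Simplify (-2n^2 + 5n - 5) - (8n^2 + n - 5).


Distribute the minus sign:
  (-2n^2 + 5n - 5)
- (8n^2 + n - 5)
Negate second polynomial: -8n^2 - n + 5
Add: -10n^2 + 4n


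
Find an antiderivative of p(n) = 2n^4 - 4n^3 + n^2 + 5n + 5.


Reverse power rule on each term:
  ∫ 2n^4 dn = (2/5)n^5
  ∫ -4n^3 dn = -n^4
  ∫ n^2 dn = (1/3)n^3
  ∫ 5n dn = (5/2)n^2
  ∫ 5 dn = 5n
F(n) = (2/5)n^5 - n^4 + (1/3)n^3 + (5/2)n^2 + 5n + C


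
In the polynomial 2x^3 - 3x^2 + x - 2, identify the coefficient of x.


Read off the coefficient of x: 1


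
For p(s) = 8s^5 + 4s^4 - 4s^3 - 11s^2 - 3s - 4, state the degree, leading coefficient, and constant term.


Highest power of s is 5, with coefficient 8. Constant term is -4.
Degree = 5, leading coefficient = 8, constant term = -4


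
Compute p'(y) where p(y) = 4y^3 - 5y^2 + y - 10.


Apply the power rule term by term:
  d/dy(4y^3) = 12y^2
  d/dy(-5y^2) = -10y
  d/dy(y) = 1
  d/dy(-10) = 0
p'(y) = 12y^2 - 10y + 1


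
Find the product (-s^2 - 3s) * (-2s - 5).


Distribute each term of the first polynomial:
  (-s^2)(-2s - 5) = 2s^3 + 5s^2
  (-3s)(-2s - 5) = 6s^2 + 15s
Sum: 2s^3 + 11s^2 + 15s


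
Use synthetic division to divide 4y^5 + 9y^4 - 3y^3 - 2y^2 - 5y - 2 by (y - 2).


Synthetic division with c = 2. Coefficients: 4, 9, -3, -2, -5, -2
Bring down 4.
  4 * 2 = 8; 8 + 9 = 17
  17 * 2 = 34; 34 - 3 = 31
  31 * 2 = 62; 62 - 2 = 60
  60 * 2 = 120; 120 - 5 = 115
  115 * 2 = 230; 230 - 2 = 228
Quotient: 4y^4 + 17y^3 + 31y^2 + 60y + 115, Remainder: 228


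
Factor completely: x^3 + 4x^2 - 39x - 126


Try integer roots (divisors of -126). x=-7: p(-7)=0.
Divide out (x + 7): quotient is x^2 - 3x - 18.
Factor the quadratic: (x - 6)(x + 3)
Result: (x + 7)(x - 6)(x + 3)


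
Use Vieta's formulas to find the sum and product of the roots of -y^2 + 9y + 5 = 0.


For ay^2+by+c=0: sum = -b/a, product = c/a.
a=-1, b=9, c=5
Sum = -(9)/-1 = 9
Product = (5)/-1 = -5


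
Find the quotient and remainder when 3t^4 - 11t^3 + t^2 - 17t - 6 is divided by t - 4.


(3t^4 - 11t^3 + t^2 - 17t - 6) / (t - 4)
Step 1: 3t^3 * (t - 4) = 3t^4 - 12t^3; subtract.
Step 2: t^2 * (t - 4) = t^3 - 4t^2; subtract.
Step 3: 5t * (t - 4) = 5t^2 - 20t; subtract.
Step 4: 3 * (t - 4) = 3t - 12; subtract.
Quotient: 3t^3 + t^2 + 5t + 3, Remainder: 6


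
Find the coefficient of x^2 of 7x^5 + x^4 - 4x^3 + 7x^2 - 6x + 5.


Read off the coefficient of x^2: 7


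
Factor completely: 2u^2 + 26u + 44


Roots satisfy r1 + r2 = -b/a = -13 and r1*r2 = c/a = 22.
So r1 = -11, r2 = -2.
2u^2 + 26u + 44 = 2(u - r1)(u - r2) = 2(u + 11)(u + 2)


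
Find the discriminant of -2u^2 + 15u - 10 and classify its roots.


D = b^2 - 4ac = (15)^2 - 4(-2)(-10) = 225 - 80 = 145
Since D > 0: two distinct irrational roots


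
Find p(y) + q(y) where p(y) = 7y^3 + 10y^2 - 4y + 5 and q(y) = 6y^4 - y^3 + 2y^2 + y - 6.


Align terms by degree and add:
  7y^3 + 10y^2 - 4y + 5
+ 6y^4 - y^3 + 2y^2 + y - 6
= 6y^4 + 6y^3 + 12y^2 - 3y - 1


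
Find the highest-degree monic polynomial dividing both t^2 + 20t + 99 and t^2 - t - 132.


Factor each:
  t^2 + 20t + 99 = (t + 11)(t + 9)
  t^2 - t - 132 = (t + 11)(t - 12)
Common monic factor: t + 11


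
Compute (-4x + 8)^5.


Expand (-4x + 8)^5 by repeated multiplication:
  (-4x + 8)^2 = 16x^2 - 64x + 64
  (-4x + 8)^3 = -64x^3 + 384x^2 - 768x + 512
  (-4x + 8)^4 = 256x^4 - 2048x^3 + 6144x^2 - 8192x + 4096
= -1024x^5 + 10240x^4 - 40960x^3 + 81920x^2 - 81920x + 32768


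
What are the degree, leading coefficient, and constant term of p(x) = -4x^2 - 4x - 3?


Highest power of x is 2, with coefficient -4. Constant term is -3.
Degree = 2, leading coefficient = -4, constant term = -3


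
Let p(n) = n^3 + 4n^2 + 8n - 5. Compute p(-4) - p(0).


p(-4) = -37
p(0) = -5
p(-4) - p(0) = -37 + 5 = -32


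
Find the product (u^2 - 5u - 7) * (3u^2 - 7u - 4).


Distribute each term of the first polynomial:
  (u^2)(3u^2 - 7u - 4) = 3u^4 - 7u^3 - 4u^2
  (-5u)(3u^2 - 7u - 4) = -15u^3 + 35u^2 + 20u
  (-7)(3u^2 - 7u - 4) = -21u^2 + 49u + 28
Sum: 3u^4 - 22u^3 + 10u^2 + 69u + 28


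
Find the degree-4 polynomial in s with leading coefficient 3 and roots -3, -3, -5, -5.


p(s) = 3(s + 3)(s + 3)(s + 5)(s + 5)
Expand: 3s^4 + 48s^3 + 282s^2 + 720s + 675


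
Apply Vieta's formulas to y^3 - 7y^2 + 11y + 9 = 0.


Monic cubic y^3+by^2+cy+d=0: sum=-b, pairwise sum=c, product=-d.
b=-7, c=11, d=9
r1+r2+r3 = 7
r1r2+r1r3+r2r3 = 11
r1r2r3 = -9


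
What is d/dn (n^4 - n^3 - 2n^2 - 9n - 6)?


Apply the power rule term by term:
  d/dn(n^4) = 4n^3
  d/dn(-n^3) = -3n^2
  d/dn(-2n^2) = -4n
  d/dn(-9n) = -9
  d/dn(-6) = 0
p'(n) = 4n^3 - 3n^2 - 4n - 9


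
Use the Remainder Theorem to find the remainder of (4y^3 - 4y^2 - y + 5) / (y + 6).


By the Remainder Theorem, the remainder equals p(-6):
  4*(-6)^3 = -864
  -4*(-6)^2 = -144
  -1*(-6)^1 = 6
  constant: 5
Sum: -864 - 144 + 6 + 5 = -997


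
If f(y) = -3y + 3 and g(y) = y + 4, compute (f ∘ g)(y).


Substitute g(y) into f:
f(g(y)) = -3*(y + 4) + 3
Expand and combine: -3y - 9


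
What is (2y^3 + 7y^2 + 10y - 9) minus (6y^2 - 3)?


Distribute the minus sign:
  (2y^3 + 7y^2 + 10y - 9)
- (6y^2 - 3)
Negate second polynomial: -6y^2 + 3
Add: 2y^3 + y^2 + 10y - 6


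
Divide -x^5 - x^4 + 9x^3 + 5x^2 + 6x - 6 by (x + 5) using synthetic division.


Synthetic division with c = -5. Coefficients: -1, -1, 9, 5, 6, -6
Bring down -1.
  -1 * -5 = 5; 5 - 1 = 4
  4 * -5 = -20; -20 + 9 = -11
  -11 * -5 = 55; 55 + 5 = 60
  60 * -5 = -300; -300 + 6 = -294
  -294 * -5 = 1470; 1470 - 6 = 1464
Quotient: -x^4 + 4x^3 - 11x^2 + 60x - 294, Remainder: 1464


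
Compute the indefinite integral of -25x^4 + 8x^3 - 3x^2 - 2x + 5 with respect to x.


Reverse power rule on each term:
  ∫ -25x^4 dx = -5x^5
  ∫ 8x^3 dx = 2x^4
  ∫ -3x^2 dx = -x^3
  ∫ -2x dx = -x^2
  ∫ 5 dx = 5x
F(x) = -5x^5 + 2x^4 - x^3 - x^2 + 5x + C


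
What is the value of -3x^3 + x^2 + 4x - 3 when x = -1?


Using direct substitution:
  -3 * (-1)^3 = 3
  1 * (-1)^2 = 1
  4 * (-1)^1 = -4
  constant: -3
Sum = 3 + 1 - 4 - 3 = -3


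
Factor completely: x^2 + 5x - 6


Roots satisfy r1 + r2 = -b/a = -5 and r1*r2 = c/a = -6.
So r1 = 1, r2 = -6.
x^2 + 5x - 6 = (x - r1)(x - r2) = (x - 1)(x + 6)


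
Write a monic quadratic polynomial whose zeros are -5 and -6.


p(x) = (x + 5)(x + 6)
Expand: x^2 + 11x + 30


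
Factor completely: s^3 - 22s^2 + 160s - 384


Try integer roots (divisors of -384). s=8: p(8)=0.
Divide out (s - 8): quotient is s^2 - 14s + 48.
Factor the quadratic: (s - 6)(s - 8)
Result: (s - 8)(s - 6)(s - 8)


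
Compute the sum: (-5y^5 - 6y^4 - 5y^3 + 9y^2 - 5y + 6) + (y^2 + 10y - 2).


Align terms by degree and add:
  -5y^5 - 6y^4 - 5y^3 + 9y^2 - 5y + 6
+ y^2 + 10y - 2
= -5y^5 - 6y^4 - 5y^3 + 10y^2 + 5y + 4


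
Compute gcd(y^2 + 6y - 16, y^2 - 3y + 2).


Factor each:
  y^2 + 6y - 16 = (y - 2)(y + 8)
  y^2 - 3y + 2 = (y - 2)(y - 1)
Common monic factor: y - 2


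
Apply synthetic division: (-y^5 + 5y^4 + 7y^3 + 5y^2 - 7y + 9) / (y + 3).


Synthetic division with c = -3. Coefficients: -1, 5, 7, 5, -7, 9
Bring down -1.
  -1 * -3 = 3; 3 + 5 = 8
  8 * -3 = -24; -24 + 7 = -17
  -17 * -3 = 51; 51 + 5 = 56
  56 * -3 = -168; -168 - 7 = -175
  -175 * -3 = 525; 525 + 9 = 534
Quotient: -y^4 + 8y^3 - 17y^2 + 56y - 175, Remainder: 534


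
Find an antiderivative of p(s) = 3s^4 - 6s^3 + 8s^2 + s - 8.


Reverse power rule on each term:
  ∫ 3s^4 ds = (3/5)s^5
  ∫ -6s^3 ds = -(3/2)s^4
  ∫ 8s^2 ds = (8/3)s^3
  ∫ s ds = (1/2)s^2
  ∫ -8 ds = -8s
F(s) = (3/5)s^5 - (3/2)s^4 + (8/3)s^3 + (1/2)s^2 - 8s + C


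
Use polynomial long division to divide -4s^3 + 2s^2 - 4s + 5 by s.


(-4s^3 + 2s^2 - 4s + 5) / (s)
Step 1: -4s^2 * (s) = -4s^3; subtract.
Step 2: 2s * (s) = 2s^2; subtract.
Step 3: -4 * (s) = -4s; subtract.
Quotient: -4s^2 + 2s - 4, Remainder: 5


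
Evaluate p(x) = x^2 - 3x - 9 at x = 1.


Using direct substitution:
  1 * (1)^2 = 1
  -3 * (1)^1 = -3
  constant: -9
Sum = 1 - 3 - 9 = -11


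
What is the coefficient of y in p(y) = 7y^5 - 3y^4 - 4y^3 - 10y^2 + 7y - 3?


Read off the coefficient of y: 7


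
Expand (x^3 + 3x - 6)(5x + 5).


Distribute each term of the first polynomial:
  (x^3)(5x + 5) = 5x^4 + 5x^3
  (3x)(5x + 5) = 15x^2 + 15x
  (-6)(5x + 5) = -30x - 30
Sum: 5x^4 + 5x^3 + 15x^2 - 15x - 30


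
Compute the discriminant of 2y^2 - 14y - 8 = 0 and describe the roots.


D = b^2 - 4ac = (-14)^2 - 4(2)(-8) = 196 + 64 = 260
Since D > 0: two distinct irrational roots


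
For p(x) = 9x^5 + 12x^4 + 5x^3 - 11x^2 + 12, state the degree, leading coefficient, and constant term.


Highest power of x is 5, with coefficient 9. Constant term is 12.
Degree = 5, leading coefficient = 9, constant term = 12


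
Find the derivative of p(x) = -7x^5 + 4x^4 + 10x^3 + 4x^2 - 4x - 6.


Apply the power rule term by term:
  d/dx(-7x^5) = -35x^4
  d/dx(4x^4) = 16x^3
  d/dx(10x^3) = 30x^2
  d/dx(4x^2) = 8x
  d/dx(-4x) = -4
  d/dx(-6) = 0
p'(x) = -35x^4 + 16x^3 + 30x^2 + 8x - 4


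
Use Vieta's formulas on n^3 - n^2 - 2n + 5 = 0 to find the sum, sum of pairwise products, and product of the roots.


Monic cubic n^3+bn^2+cn+d=0: sum=-b, pairwise sum=c, product=-d.
b=-1, c=-2, d=5
r1+r2+r3 = 1
r1r2+r1r3+r2r3 = -2
r1r2r3 = -5


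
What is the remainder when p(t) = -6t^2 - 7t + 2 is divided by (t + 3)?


By the Remainder Theorem, the remainder equals p(-3):
  -6*(-3)^2 = -54
  -7*(-3)^1 = 21
  constant: 2
Sum: -54 + 21 + 2 = -31


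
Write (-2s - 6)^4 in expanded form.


Expand (-2s - 6)^4 by repeated multiplication:
  (-2s - 6)^2 = 4s^2 + 24s + 36
  (-2s - 6)^3 = -8s^3 - 72s^2 - 216s - 216
= 16s^4 + 192s^3 + 864s^2 + 1728s + 1296


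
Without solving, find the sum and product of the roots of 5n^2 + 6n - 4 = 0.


For an^2+bn+c=0: sum = -b/a, product = c/a.
a=5, b=6, c=-4
Sum = -(6)/5 = -6/5
Product = (-4)/5 = -4/5


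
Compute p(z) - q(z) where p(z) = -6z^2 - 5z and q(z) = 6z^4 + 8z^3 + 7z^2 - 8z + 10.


Distribute the minus sign:
  (-6z^2 - 5z)
- (6z^4 + 8z^3 + 7z^2 - 8z + 10)
Negate second polynomial: -6z^4 - 8z^3 - 7z^2 + 8z - 10
Add: -6z^4 - 8z^3 - 13z^2 + 3z - 10


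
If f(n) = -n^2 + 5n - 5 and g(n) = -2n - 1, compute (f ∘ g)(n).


Substitute g(n) into f:
f(g(n)) = -1*(-2n - 1)^2 + 5*(-2n - 1) + (-5)
(-2n - 1)^2 = 4n^2 + 4n + 1
Expand and combine: -4n^2 - 14n - 11


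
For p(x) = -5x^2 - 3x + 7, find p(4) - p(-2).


p(4) = -85
p(-2) = -7
p(4) - p(-2) = -85 + 7 = -78


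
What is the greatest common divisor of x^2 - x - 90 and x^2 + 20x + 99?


Factor each:
  x^2 - x - 90 = (x + 9)(x - 10)
  x^2 + 20x + 99 = (x + 9)(x + 11)
Common monic factor: x + 9


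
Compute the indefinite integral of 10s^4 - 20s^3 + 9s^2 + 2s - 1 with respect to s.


Reverse power rule on each term:
  ∫ 10s^4 ds = 2s^5
  ∫ -20s^3 ds = -5s^4
  ∫ 9s^2 ds = 3s^3
  ∫ 2s ds = s^2
  ∫ -1 ds = -s
F(s) = 2s^5 - 5s^4 + 3s^3 + s^2 - s + C


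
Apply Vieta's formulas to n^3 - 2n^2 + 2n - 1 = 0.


Monic cubic n^3+bn^2+cn+d=0: sum=-b, pairwise sum=c, product=-d.
b=-2, c=2, d=-1
r1+r2+r3 = 2
r1r2+r1r3+r2r3 = 2
r1r2r3 = 1


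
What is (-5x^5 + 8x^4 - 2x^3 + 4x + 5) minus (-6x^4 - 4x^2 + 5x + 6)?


Distribute the minus sign:
  (-5x^5 + 8x^4 - 2x^3 + 4x + 5)
- (-6x^4 - 4x^2 + 5x + 6)
Negate second polynomial: 6x^4 + 4x^2 - 5x - 6
Add: -5x^5 + 14x^4 - 2x^3 + 4x^2 - x - 1


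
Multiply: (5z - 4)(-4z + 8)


Distribute each term of the first polynomial:
  (5z)(-4z + 8) = -20z^2 + 40z
  (-4)(-4z + 8) = 16z - 32
Sum: -20z^2 + 56z - 32


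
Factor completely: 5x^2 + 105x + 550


Roots satisfy r1 + r2 = -b/a = -21 and r1*r2 = c/a = 110.
So r1 = -11, r2 = -10.
5x^2 + 105x + 550 = 5(x - r1)(x - r2) = 5(x + 11)(x + 10)


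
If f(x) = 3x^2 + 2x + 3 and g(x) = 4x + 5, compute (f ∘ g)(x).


Substitute g(x) into f:
f(g(x)) = 3*(4x + 5)^2 + 2*(4x + 5) + 3
(4x + 5)^2 = 16x^2 + 40x + 25
Expand and combine: 48x^2 + 128x + 88


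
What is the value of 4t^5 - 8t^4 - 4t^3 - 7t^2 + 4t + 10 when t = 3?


Using direct substitution:
  4 * (3)^5 = 972
  -8 * (3)^4 = -648
  -4 * (3)^3 = -108
  -7 * (3)^2 = -63
  4 * (3)^1 = 12
  constant: 10
Sum = 972 - 648 - 108 - 63 + 12 + 10 = 175


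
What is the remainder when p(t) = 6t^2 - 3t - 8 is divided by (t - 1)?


By the Remainder Theorem, the remainder equals p(1):
  6*(1)^2 = 6
  -3*(1)^1 = -3
  constant: -8
Sum: 6 - 3 - 8 = -5


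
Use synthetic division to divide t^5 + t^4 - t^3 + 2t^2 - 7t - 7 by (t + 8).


Synthetic division with c = -8. Coefficients: 1, 1, -1, 2, -7, -7
Bring down 1.
  1 * -8 = -8; -8 + 1 = -7
  -7 * -8 = 56; 56 - 1 = 55
  55 * -8 = -440; -440 + 2 = -438
  -438 * -8 = 3504; 3504 - 7 = 3497
  3497 * -8 = -27976; -27976 - 7 = -27983
Quotient: t^4 - 7t^3 + 55t^2 - 438t + 3497, Remainder: -27983


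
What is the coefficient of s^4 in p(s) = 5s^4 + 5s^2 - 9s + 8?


Read off the coefficient of s^4: 5


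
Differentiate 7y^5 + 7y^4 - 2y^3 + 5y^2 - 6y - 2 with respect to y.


Apply the power rule term by term:
  d/dy(7y^5) = 35y^4
  d/dy(7y^4) = 28y^3
  d/dy(-2y^3) = -6y^2
  d/dy(5y^2) = 10y
  d/dy(-6y) = -6
  d/dy(-2) = 0
p'(y) = 35y^4 + 28y^3 - 6y^2 + 10y - 6


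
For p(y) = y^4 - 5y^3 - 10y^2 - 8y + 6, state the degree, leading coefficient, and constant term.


Highest power of y is 4, with coefficient 1. Constant term is 6.
Degree = 4, leading coefficient = 1, constant term = 6


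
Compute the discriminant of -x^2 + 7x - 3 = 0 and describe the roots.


D = b^2 - 4ac = (7)^2 - 4(-1)(-3) = 49 - 12 = 37
Since D > 0: two distinct irrational roots


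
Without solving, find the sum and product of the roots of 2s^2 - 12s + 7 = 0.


For as^2+bs+c=0: sum = -b/a, product = c/a.
a=2, b=-12, c=7
Sum = -(-12)/2 = 6
Product = (7)/2 = 7/2


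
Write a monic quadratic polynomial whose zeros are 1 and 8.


p(y) = (y - 1)(y - 8)
Expand: y^2 - 9y + 8


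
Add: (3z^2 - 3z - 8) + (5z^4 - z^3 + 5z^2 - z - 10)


Align terms by degree and add:
  3z^2 - 3z - 8
+ 5z^4 - z^3 + 5z^2 - z - 10
= 5z^4 - z^3 + 8z^2 - 4z - 18


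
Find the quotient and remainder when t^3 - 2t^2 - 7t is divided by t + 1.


(t^3 - 2t^2 - 7t) / (t + 1)
Step 1: t^2 * (t + 1) = t^3 + t^2; subtract.
Step 2: -3t * (t + 1) = -3t^2 - 3t; subtract.
Step 3: -4 * (t + 1) = -4t - 4; subtract.
Quotient: t^2 - 3t - 4, Remainder: 4


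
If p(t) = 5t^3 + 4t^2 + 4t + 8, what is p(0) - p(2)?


p(0) = 8
p(2) = 72
p(0) - p(2) = 8 - 72 = -64


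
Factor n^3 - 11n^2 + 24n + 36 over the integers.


Try integer roots (divisors of 36). n=-1: p(-1)=0.
Divide out (n + 1): quotient is n^2 - 12n + 36.
Factor the quadratic: (n - 6)(n - 6)
Result: (n + 1)(n - 6)(n - 6)


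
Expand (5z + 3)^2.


Expand (5z + 3)^2 by repeated multiplication:
= 25z^2 + 30z + 9


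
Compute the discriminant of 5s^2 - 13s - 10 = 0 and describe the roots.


D = b^2 - 4ac = (-13)^2 - 4(5)(-10) = 169 + 200 = 369
Since D > 0: two distinct irrational roots


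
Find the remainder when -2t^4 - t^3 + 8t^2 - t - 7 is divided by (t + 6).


By the Remainder Theorem, the remainder equals p(-6):
  -2*(-6)^4 = -2592
  -1*(-6)^3 = 216
  8*(-6)^2 = 288
  -1*(-6)^1 = 6
  constant: -7
Sum: -2592 + 216 + 288 + 6 - 7 = -2089


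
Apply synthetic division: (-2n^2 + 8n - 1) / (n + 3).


Synthetic division with c = -3. Coefficients: -2, 8, -1
Bring down -2.
  -2 * -3 = 6; 6 + 8 = 14
  14 * -3 = -42; -42 - 1 = -43
Quotient: -2n + 14, Remainder: -43


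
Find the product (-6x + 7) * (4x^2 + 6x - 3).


Distribute each term of the first polynomial:
  (-6x)(4x^2 + 6x - 3) = -24x^3 - 36x^2 + 18x
  (7)(4x^2 + 6x - 3) = 28x^2 + 42x - 21
Sum: -24x^3 - 8x^2 + 60x - 21


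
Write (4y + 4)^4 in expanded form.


Expand (4y + 4)^4 by repeated multiplication:
  (4y + 4)^2 = 16y^2 + 32y + 16
  (4y + 4)^3 = 64y^3 + 192y^2 + 192y + 64
= 256y^4 + 1024y^3 + 1536y^2 + 1024y + 256


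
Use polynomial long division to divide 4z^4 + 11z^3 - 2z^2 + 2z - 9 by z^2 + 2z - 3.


(4z^4 + 11z^3 - 2z^2 + 2z - 9) / (z^2 + 2z - 3)
Step 1: 4z^2 * (z^2 + 2z - 3) = 4z^4 + 8z^3 - 12z^2; subtract.
Step 2: 3z * (z^2 + 2z - 3) = 3z^3 + 6z^2 - 9z; subtract.
Step 3: 4 * (z^2 + 2z - 3) = 4z^2 + 8z - 12; subtract.
Quotient: 4z^2 + 3z + 4, Remainder: 3z + 3


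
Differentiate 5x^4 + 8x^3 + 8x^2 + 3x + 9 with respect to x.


Apply the power rule term by term:
  d/dx(5x^4) = 20x^3
  d/dx(8x^3) = 24x^2
  d/dx(8x^2) = 16x
  d/dx(3x) = 3
  d/dx(9) = 0
p'(x) = 20x^3 + 24x^2 + 16x + 3


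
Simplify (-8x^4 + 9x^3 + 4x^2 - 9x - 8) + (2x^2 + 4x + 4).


Align terms by degree and add:
  -8x^4 + 9x^3 + 4x^2 - 9x - 8
+ 2x^2 + 4x + 4
= -8x^4 + 9x^3 + 6x^2 - 5x - 4


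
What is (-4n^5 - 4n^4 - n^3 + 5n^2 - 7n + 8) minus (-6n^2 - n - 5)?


Distribute the minus sign:
  (-4n^5 - 4n^4 - n^3 + 5n^2 - 7n + 8)
- (-6n^2 - n - 5)
Negate second polynomial: 6n^2 + n + 5
Add: -4n^5 - 4n^4 - n^3 + 11n^2 - 6n + 13


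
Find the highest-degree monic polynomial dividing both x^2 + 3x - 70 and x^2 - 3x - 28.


Factor each:
  x^2 + 3x - 70 = (x - 7)(x + 10)
  x^2 - 3x - 28 = (x - 7)(x + 4)
Common monic factor: x - 7


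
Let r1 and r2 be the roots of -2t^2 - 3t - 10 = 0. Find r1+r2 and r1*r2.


For at^2+bt+c=0: sum = -b/a, product = c/a.
a=-2, b=-3, c=-10
Sum = -(-3)/-2 = -3/2
Product = (-10)/-2 = 5


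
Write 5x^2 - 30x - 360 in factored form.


Roots satisfy r1 + r2 = -b/a = 6 and r1*r2 = c/a = -72.
So r1 = -6, r2 = 12.
5x^2 - 30x - 360 = 5(x - r1)(x - r2) = 5(x + 6)(x - 12)


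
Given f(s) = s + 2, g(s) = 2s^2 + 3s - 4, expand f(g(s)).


Substitute g(s) into f:
f(g(s)) = 1*(2s^2 + 3s - 4) + 2
Expand and combine: 2s^2 + 3s - 2


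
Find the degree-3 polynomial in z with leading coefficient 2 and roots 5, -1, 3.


p(z) = 2(z - 5)(z + 1)(z - 3)
Expand: 2z^3 - 14z^2 + 14z + 30


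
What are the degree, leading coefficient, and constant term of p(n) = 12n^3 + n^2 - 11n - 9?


Highest power of n is 3, with coefficient 12. Constant term is -9.
Degree = 3, leading coefficient = 12, constant term = -9


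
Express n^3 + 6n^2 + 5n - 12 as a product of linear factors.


Try integer roots (divisors of -12). n=1: p(1)=0.
Divide out (n - 1): quotient is n^2 + 7n + 12.
Factor the quadratic: (n + 4)(n + 3)
Result: (n - 1)(n + 4)(n + 3)


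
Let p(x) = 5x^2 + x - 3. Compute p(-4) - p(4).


p(-4) = 73
p(4) = 81
p(-4) - p(4) = 73 - 81 = -8


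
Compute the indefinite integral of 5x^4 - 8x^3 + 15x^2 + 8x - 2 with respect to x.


Reverse power rule on each term:
  ∫ 5x^4 dx = x^5
  ∫ -8x^3 dx = -2x^4
  ∫ 15x^2 dx = 5x^3
  ∫ 8x dx = 4x^2
  ∫ -2 dx = -2x
F(x) = x^5 - 2x^4 + 5x^3 + 4x^2 - 2x + C


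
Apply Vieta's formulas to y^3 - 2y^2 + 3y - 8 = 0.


Monic cubic y^3+by^2+cy+d=0: sum=-b, pairwise sum=c, product=-d.
b=-2, c=3, d=-8
r1+r2+r3 = 2
r1r2+r1r3+r2r3 = 3
r1r2r3 = 8


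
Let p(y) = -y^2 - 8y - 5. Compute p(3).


Using direct substitution:
  -1 * (3)^2 = -9
  -8 * (3)^1 = -24
  constant: -5
Sum = -9 - 24 - 5 = -38


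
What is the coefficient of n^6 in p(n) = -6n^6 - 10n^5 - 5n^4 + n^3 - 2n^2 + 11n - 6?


Read off the coefficient of n^6: -6
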